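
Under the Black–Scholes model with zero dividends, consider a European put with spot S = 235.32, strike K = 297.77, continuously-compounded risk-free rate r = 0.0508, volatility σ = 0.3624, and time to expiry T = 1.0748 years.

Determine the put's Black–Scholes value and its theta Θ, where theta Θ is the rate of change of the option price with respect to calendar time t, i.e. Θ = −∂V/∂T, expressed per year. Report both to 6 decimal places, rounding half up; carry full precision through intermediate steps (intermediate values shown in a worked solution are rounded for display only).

price = 66.163831
Θ = -5.000251

σ√T = 0.3624·√1.0748 = 0.375709
d₁ = (ln(S/K) + (r+σ²/2)T) / (σ√T) = (ln(235.32/297.77) + (0.0508+0.3624²/2)·1.0748) / 0.375709 = (-0.235375 + 0.125179) / 0.375709 = -0.293302
d₂ = d₁ − σ√T = -0.293302 − 0.375709 = -0.669012
e^{−rT} = e^{−0.0508·1.0748} = 0.946864
N(−d₁) = 0.615355,  N(−d₂) = 0.748256
Put price V = K·e^{−rT}·N(−d₂) − S·N(−d₁) = 210.969056 − 144.805225 = 66.163831
φ(d₁) = (1/√(2π))·e^{−d₁²/2} = 0.382146
Θ = −S·φ(d₁)·σ/(2√T) + r·K·e^{−rT}·N(−d₂) = −15.717479 + 10.717228 = -5.000251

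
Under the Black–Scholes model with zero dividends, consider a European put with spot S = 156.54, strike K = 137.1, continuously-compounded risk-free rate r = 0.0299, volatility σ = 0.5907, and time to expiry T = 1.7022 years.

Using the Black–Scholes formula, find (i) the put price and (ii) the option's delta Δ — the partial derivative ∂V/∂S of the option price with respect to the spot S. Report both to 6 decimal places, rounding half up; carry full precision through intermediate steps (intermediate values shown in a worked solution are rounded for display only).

price = 31.056776
Δ = -0.266499

σ√T = 0.5907·√1.7022 = 0.770677
d₁ = (ln(S/K) + (r+σ²/2)T) / (σ√T) = (ln(156.54/137.1) + (0.0299+0.5907²/2)·1.7022) / 0.770677 = (0.132601 + 0.347867) / 0.770677 = 0.623437
d₂ = d₁ − σ√T = 0.623437 − 0.770677 = -0.147240
e^{−rT} = e^{−0.0299·1.7022} = 0.950378
N(−d₁) = 0.266499,  N(−d₂) = 0.558529
Put price V = K·e^{−rT}·N(−d₂) − S·N(−d₁) = 72.774503 − 41.717726 = 31.056776
Δ = −N(−d₁) = -0.266499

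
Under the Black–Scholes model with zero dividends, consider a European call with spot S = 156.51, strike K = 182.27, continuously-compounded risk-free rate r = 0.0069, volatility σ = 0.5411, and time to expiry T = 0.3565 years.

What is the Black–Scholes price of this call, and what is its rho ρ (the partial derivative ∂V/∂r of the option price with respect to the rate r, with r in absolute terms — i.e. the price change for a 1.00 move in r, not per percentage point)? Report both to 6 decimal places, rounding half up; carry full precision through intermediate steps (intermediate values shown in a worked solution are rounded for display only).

price = 11.323917
ρ = 17.229538

σ√T = 0.5411·√0.3565 = 0.323078
d₁ = (ln(S/K) + (r+σ²/2)T) / (σ√T) = (ln(156.51/182.27) + (0.0069+0.5411²/2)·0.3565) / 0.323078 = (-0.152369 + 0.054650) / 0.323078 = -0.302465
d₂ = d₁ − σ√T = -0.302465 − 0.323078 = -0.625543
e^{−rT} = e^{−0.0069·0.3565} = 0.997543
N(d₁) = 0.381149,  N(d₂) = 0.265807
Call price V = S·N(d₁) − K·e^{−rT}·N(d₂) = 59.653617 − 48.329700 = 11.323917
ρ = K·T·e^{−rT}·N(d₂) = 17.229538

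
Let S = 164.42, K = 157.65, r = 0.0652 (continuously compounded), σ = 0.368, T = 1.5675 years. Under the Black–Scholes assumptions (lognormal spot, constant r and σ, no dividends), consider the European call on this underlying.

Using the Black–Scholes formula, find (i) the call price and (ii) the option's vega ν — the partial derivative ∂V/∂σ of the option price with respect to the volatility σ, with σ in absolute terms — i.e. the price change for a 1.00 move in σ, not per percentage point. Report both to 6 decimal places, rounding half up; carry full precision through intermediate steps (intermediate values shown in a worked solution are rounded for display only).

price = 40.319092
ν = 70.849511

σ√T = 0.368·√1.5675 = 0.460735
d₁ = (ln(S/K) + (r+σ²/2)T) / (σ√T) = (ln(164.42/157.65) + (0.0652+0.368²/2)·1.5675) / 0.460735 = (0.042047 + 0.208340) / 0.460735 = 0.543449
d₂ = d₁ − σ√T = 0.543449 − 0.460735 = 0.082714
e^{−rT} = e^{−0.0652·1.5675} = 0.902848
N(d₁) = 0.706590,  N(d₂) = 0.532960
Call price V = S·N(d₁) − K·e^{−rT}·N(d₂) = 116.177483 − 75.858391 = 40.319092
φ(d₁) = (1/√(2π))·e^{−d₁²/2} = 0.344174
ν = S·φ(d₁)·√T = 70.849511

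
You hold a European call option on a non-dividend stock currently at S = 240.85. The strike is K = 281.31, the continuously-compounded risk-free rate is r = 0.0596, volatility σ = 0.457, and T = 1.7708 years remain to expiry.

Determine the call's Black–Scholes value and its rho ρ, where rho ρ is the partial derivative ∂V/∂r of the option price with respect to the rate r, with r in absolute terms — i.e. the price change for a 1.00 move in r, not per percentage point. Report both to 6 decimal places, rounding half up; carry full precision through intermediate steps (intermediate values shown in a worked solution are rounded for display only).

σ√T = 0.457·√1.7708 = 0.608136
d₁ = (ln(S/K) + (r+σ²/2)T) / (σ√T) = (ln(240.85/281.31) + (0.0596+0.457²/2)·1.7708) / 0.608136 = (-0.155283 + 0.290455) / 0.608136 = 0.222272
d₂ = d₁ − σ√T = 0.222272 − 0.608136 = -0.385864
e^{−rT} = e^{−0.0596·1.7708} = 0.899839
N(d₁) = 0.587949,  N(d₂) = 0.349799
Call price V = S·N(d₁) − K·e^{−rT}·N(d₂) = 141.607495 − 88.545782 = 53.061712
ρ = K·T·e^{−rT}·N(d₂) = 156.796872

price = 53.061712
ρ = 156.796872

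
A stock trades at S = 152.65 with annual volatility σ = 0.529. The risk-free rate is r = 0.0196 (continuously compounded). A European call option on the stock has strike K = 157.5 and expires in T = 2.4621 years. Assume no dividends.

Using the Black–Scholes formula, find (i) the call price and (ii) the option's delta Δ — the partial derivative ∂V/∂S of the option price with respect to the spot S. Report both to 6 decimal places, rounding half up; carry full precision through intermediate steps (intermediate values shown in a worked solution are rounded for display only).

σ√T = 0.529·√2.4621 = 0.830058
d₁ = (ln(S/K) + (r+σ²/2)T) / (σ√T) = (ln(152.65/157.5) + (0.0196+0.529²/2)·2.4621) / 0.830058 = (-0.031278 + 0.392755) / 0.830058 = 0.435485
d₂ = d₁ − σ√T = 0.435485 − 0.830058 = -0.394573
e^{−rT} = e^{−0.0196·2.4621} = 0.952889
N(d₁) = 0.668395,  N(d₂) = 0.346579
Call price V = S·N(d₁) − K·e^{−rT}·N(d₂) = 102.030452 − 52.014549 = 50.015903
Δ = N(d₁) = 0.668395

price = 50.015903
Δ = 0.668395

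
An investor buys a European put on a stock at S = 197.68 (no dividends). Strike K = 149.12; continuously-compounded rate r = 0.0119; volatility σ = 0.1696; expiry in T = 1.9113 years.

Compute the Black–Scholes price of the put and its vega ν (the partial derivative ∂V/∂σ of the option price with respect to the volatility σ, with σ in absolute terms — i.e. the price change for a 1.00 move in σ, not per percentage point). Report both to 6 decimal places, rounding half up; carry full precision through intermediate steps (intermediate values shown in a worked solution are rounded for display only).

σ√T = 0.1696·√1.9113 = 0.234472
d₁ = (ln(S/K) + (r+σ²/2)T) / (σ√T) = (ln(197.68/149.12) + (0.0119+0.1696²/2)·1.9113) / 0.234472 = (0.281898 + 0.050233) / 0.234472 = 1.416509
d₂ = d₁ − σ√T = 1.416509 − 0.234472 = 1.182037
e^{−rT} = e^{−0.0119·1.9113} = 0.977512
N(−d₁) = 0.078313,  N(−d₂) = 0.118595
Put price V = K·e^{−rT}·N(−d₂) − S·N(−d₁) = 17.287257 − 15.480967 = 1.806290
φ(d₁) = (1/√(2π))·e^{−d₁²/2} = 0.146287
ν = S·φ(d₁)·√T = 39.978988

price = 1.806290
ν = 39.978988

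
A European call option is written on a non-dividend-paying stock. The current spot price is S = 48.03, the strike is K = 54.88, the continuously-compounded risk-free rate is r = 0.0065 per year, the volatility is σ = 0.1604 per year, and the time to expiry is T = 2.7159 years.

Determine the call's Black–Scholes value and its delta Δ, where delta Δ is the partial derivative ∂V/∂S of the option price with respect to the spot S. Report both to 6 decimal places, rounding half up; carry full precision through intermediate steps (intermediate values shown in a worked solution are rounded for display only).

price = 2.916643
Δ = 0.380026

σ√T = 0.1604·√2.7159 = 0.264339
d₁ = (ln(S/K) + (r+σ²/2)T) / (σ√T) = (ln(48.03/54.88) + (0.0065+0.1604²/2)·2.7159) / 0.264339 = (-0.133323 + 0.052591) / 0.264339 = -0.305412
d₂ = d₁ − σ√T = -0.305412 − 0.264339 = -0.569751
e^{−rT} = e^{−0.0065·2.7159} = 0.982502
N(d₁) = 0.380026,  N(d₂) = 0.284423
Call price V = S·N(d₁) − K·e^{−rT}·N(d₂) = 18.252661 − 15.336017 = 2.916643
Δ = N(d₁) = 0.380026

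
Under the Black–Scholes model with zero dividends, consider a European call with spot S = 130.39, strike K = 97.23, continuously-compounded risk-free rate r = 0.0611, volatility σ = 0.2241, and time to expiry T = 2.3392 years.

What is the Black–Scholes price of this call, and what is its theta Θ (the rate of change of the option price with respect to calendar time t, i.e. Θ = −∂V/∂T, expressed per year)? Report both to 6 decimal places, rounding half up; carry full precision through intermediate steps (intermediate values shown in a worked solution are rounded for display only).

σ√T = 0.2241·√2.3392 = 0.342748
d₁ = (ln(S/K) + (r+σ²/2)T) / (σ√T) = (ln(130.39/97.23) + (0.0611+0.2241²/2)·2.3392) / 0.342748 = (0.293451 + 0.201663) / 0.342748 = 1.444540
d₂ = d₁ − σ√T = 1.444540 − 0.342748 = 1.101792
e^{−rT} = e^{−0.0611·2.3392} = 0.866819
N(d₁) = 0.925706,  N(d₂) = 0.864724
Call price V = S·N(d₁) − K·e^{−rT}·N(d₂) = 120.702870 − 72.879633 = 47.823237
φ(d₁) = (1/√(2π))·e^{−d₁²/2} = 0.140537
Θ = −S·φ(d₁)·σ/(2√T) − r·K·e^{−rT}·N(d₂) = −1.342493 − 4.452946 = -5.795439

price = 47.823237
Θ = -5.795439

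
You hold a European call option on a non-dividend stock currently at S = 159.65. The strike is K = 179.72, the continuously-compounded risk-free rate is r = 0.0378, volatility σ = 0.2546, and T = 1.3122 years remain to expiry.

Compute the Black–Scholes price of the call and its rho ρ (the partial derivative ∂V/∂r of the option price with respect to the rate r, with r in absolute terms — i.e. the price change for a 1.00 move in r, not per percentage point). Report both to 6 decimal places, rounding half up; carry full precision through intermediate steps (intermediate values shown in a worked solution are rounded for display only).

price = 14.009597
ρ = 78.840600

σ√T = 0.2546·√1.3122 = 0.291648
d₁ = (ln(S/K) + (r+σ²/2)T) / (σ√T) = (ln(159.65/179.72) + (0.0378+0.2546²/2)·1.3122) / 0.291648 = (-0.118416 + 0.092130) / 0.291648 = -0.090129
d₂ = d₁ − σ√T = -0.090129 − 0.291648 = -0.381776
e^{−rT} = e^{−0.0378·1.3122} = 0.951609
N(d₁) = 0.464092,  N(d₂) = 0.351314
Call price V = S·N(d₁) − K·e^{−rT}·N(d₂) = 74.092358 − 60.082762 = 14.009597
ρ = K·T·e^{−rT}·N(d₂) = 78.840600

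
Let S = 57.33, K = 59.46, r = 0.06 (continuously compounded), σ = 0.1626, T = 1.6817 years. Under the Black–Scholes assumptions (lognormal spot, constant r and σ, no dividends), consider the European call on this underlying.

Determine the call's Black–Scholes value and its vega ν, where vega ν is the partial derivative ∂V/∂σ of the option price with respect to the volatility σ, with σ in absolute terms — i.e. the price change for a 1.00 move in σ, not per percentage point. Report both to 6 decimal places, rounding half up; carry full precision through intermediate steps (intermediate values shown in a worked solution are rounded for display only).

σ√T = 0.1626·√1.6817 = 0.210860
d₁ = (ln(S/K) + (r+σ²/2)T) / (σ√T) = (ln(57.33/59.46) + (0.06+0.1626²/2)·1.6817) / 0.210860 = (-0.036480 + 0.123133) / 0.210860 = 0.410951
d₂ = d₁ − σ√T = 0.410951 − 0.210860 = 0.200091
e^{−rT} = e^{−0.06·1.6817} = 0.904022
N(d₁) = 0.659446,  N(d₂) = 0.579295
Call price V = S·N(d₁) − K·e^{−rT}·N(d₂) = 37.806027 − 31.138928 = 6.667099
φ(d₁) = (1/√(2π))·e^{−d₁²/2} = 0.366639
ν = S·φ(d₁)·√T = 27.258018

price = 6.667099
ν = 27.258018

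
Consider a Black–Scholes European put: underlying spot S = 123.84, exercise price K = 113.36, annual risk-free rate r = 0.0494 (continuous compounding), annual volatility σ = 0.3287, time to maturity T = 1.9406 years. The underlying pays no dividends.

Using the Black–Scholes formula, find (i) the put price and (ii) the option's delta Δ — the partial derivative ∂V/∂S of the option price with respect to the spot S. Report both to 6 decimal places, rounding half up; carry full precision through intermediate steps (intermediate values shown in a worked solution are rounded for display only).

price = 11.724951
Δ = -0.263885

σ√T = 0.3287·√1.9406 = 0.457897
d₁ = (ln(S/K) + (r+σ²/2)T) / (σ√T) = (ln(123.84/113.36) + (0.0494+0.3287²/2)·1.9406) / 0.457897 = (0.088422 + 0.200700) / 0.457897 = 0.631413
d₂ = d₁ − σ√T = 0.631413 − 0.457897 = 0.173516
e^{−rT} = e^{−0.0494·1.9406} = 0.908586
N(−d₁) = 0.263885,  N(−d₂) = 0.431123
Put price V = K·e^{−rT}·N(−d₂) − S·N(−d₁) = 44.404486 − 32.679534 = 11.724951
Δ = −N(−d₁) = -0.263885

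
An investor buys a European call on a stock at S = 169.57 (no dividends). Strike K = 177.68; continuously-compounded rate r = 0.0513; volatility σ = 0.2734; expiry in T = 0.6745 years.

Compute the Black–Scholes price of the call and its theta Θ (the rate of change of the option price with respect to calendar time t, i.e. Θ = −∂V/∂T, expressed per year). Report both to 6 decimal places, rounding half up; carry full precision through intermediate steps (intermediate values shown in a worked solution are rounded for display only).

price = 14.238775
Θ = -15.062084

σ√T = 0.2734·√0.6745 = 0.224538
d₁ = (ln(S/K) + (r+σ²/2)T) / (σ√T) = (ln(169.57/177.68) + (0.0513+0.2734²/2)·0.6745) / 0.224538 = (-0.046718 + 0.059810) / 0.224538 = 0.058307
d₂ = d₁ − σ√T = 0.058307 − 0.224538 = -0.166231
e^{−rT} = e^{−0.0513·0.6745} = 0.965990
N(d₁) = 0.523248,  N(d₂) = 0.433988
Call price V = S·N(d₁) − K·e^{−rT}·N(d₂) = 88.727149 − 74.488374 = 14.238775
φ(d₁) = (1/√(2π))·e^{−d₁²/2} = 0.398265
Θ = −S·φ(d₁)·σ/(2√T) − r·K·e^{−rT}·N(d₂) = −11.240830 − 3.821254 = -15.062084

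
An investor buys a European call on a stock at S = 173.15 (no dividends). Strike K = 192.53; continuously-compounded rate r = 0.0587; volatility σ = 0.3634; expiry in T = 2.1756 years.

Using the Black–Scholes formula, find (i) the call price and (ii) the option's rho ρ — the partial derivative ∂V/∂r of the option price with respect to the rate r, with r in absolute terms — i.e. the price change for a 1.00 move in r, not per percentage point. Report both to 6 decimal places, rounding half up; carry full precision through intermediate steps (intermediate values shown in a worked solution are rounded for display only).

σ√T = 0.3634·√2.1756 = 0.536012
d₁ = (ln(S/K) + (r+σ²/2)T) / (σ√T) = (ln(173.15/192.53) + (0.0587+0.3634²/2)·2.1756) / 0.536012 = (-0.106094 + 0.271362) / 0.536012 = 0.308330
d₂ = d₁ − σ√T = 0.308330 − 0.536012 = -0.227682
e^{−rT} = e^{−0.0587·2.1756} = 0.880111
N(d₁) = 0.621084,  N(d₂) = 0.409947
Call price V = S·N(d₁) − K·e^{−rT}·N(d₂) = 107.540741 − 69.464512 = 38.076228
ρ = K·T·e^{−rT}·N(d₂) = 151.126993

price = 38.076228
ρ = 151.126993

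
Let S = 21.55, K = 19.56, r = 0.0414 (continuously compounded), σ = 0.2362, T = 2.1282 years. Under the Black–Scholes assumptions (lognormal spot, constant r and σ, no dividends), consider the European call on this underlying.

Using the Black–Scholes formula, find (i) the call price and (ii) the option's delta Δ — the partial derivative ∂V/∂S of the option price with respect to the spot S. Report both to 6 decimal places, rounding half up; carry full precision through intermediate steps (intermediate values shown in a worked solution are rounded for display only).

price = 4.893503
Δ = 0.760890

σ√T = 0.2362·√2.1282 = 0.344577
d₁ = (ln(S/K) + (r+σ²/2)T) / (σ√T) = (ln(21.55/19.56) + (0.0414+0.2362²/2)·2.1282) / 0.344577 = (0.096889 + 0.147474) / 0.344577 = 0.709169
d₂ = d₁ − σ√T = 0.709169 − 0.344577 = 0.364592
e^{−rT} = e^{−0.0414·2.1282} = 0.915662
N(d₁) = 0.760890,  N(d₂) = 0.642292
Call price V = S·N(d₁) − K·e^{−rT}·N(d₂) = 16.397184 − 11.503681 = 4.893503
Δ = N(d₁) = 0.760890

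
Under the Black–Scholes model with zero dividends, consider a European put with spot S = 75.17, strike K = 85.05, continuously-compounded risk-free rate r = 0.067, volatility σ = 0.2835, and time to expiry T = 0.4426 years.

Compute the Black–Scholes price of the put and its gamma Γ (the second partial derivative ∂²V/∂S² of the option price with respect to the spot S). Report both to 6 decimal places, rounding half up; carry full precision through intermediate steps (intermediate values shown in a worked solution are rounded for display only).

price = 10.338714
Γ = 0.025942

σ√T = 0.2835·√0.4426 = 0.188607
d₁ = (ln(S/K) + (r+σ²/2)T) / (σ√T) = (ln(75.17/85.05) + (0.067+0.2835²/2)·0.4426) / 0.188607 = (-0.123487 + 0.047441) / 0.188607 = -0.403200
d₂ = d₁ − σ√T = -0.403200 − 0.188607 = -0.591807
e^{−rT} = e^{−0.067·0.4426} = 0.970781
N(−d₁) = 0.656599,  N(−d₂) = 0.723010
Put price V = K·e^{−rT}·N(−d₂) − S·N(−d₁) = 59.695297 − 49.356583 = 10.338714
φ(d₁) = (1/√(2π))·e^{−d₁²/2} = 0.367797
Γ = φ(d₁) / (S·σ·√T) = 0.025942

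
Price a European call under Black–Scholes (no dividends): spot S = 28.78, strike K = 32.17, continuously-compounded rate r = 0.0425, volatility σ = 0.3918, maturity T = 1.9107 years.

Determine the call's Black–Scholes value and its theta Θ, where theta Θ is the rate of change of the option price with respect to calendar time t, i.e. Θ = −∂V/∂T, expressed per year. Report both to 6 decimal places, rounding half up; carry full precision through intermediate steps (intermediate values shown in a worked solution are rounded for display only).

price = 5.805981
Θ = -2.058963

σ√T = 0.3918·√1.9107 = 0.541578
d₁ = (ln(S/K) + (r+σ²/2)T) / (σ√T) = (ln(28.78/32.17) + (0.0425+0.3918²/2)·1.9107) / 0.541578 = (-0.111354 + 0.227858) / 0.541578 = 0.215120
d₂ = d₁ − σ√T = 0.215120 − 0.541578 = -0.326457
e^{−rT} = e^{−0.0425·1.9107} = 0.922005
N(d₁) = 0.585163,  N(d₂) = 0.372039
Call price V = S·N(d₁) − K·e^{−rT}·N(d₂) = 16.840996 − 11.035015 = 5.805981
φ(d₁) = (1/√(2π))·e^{−d₁²/2} = 0.389817
Θ = −S·φ(d₁)·σ/(2√T) − r·K·e^{−rT}·N(d₂) = −1.589975 − 0.468988 = -2.058963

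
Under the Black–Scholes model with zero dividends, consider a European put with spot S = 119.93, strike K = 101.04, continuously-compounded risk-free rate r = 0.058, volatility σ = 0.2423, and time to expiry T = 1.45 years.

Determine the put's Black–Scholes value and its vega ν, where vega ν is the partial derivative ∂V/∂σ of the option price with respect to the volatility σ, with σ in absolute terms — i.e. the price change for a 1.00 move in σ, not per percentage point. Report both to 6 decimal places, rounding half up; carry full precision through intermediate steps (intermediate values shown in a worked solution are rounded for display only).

price = 3.212351
ν = 34.191166

σ√T = 0.2423·√1.45 = 0.291768
d₁ = (ln(S/K) + (r+σ²/2)T) / (σ√T) = (ln(119.93/101.04) + (0.058+0.2423²/2)·1.45) / 0.291768 = (0.171392 + 0.126664) / 0.291768 = 1.021552
d₂ = d₁ − σ√T = 1.021552 − 0.291768 = 0.729784
e^{−rT} = e^{−0.058·1.45} = 0.919339
N(−d₁) = 0.153497,  N(−d₂) = 0.232761
Put price V = K·e^{−rT}·N(−d₂) − S·N(−d₁) = 21.621188 − 18.408836 = 3.212351
φ(d₁) = (1/√(2π))·e^{−d₁²/2} = 0.236757
ν = S·φ(d₁)·√T = 34.191166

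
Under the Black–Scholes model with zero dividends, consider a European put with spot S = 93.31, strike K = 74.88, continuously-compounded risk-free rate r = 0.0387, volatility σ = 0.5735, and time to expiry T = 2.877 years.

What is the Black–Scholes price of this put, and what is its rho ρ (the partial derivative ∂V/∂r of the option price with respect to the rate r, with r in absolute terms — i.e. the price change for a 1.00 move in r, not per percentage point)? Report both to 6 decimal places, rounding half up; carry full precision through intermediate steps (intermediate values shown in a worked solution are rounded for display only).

price = 18.330401
ρ = -107.529792

σ√T = 0.5735·√2.877 = 0.972755
d₁ = (ln(S/K) + (r+σ²/2)T) / (σ√T) = (ln(93.31/74.88) + (0.0387+0.5735²/2)·2.877) / 0.972755 = (0.220040 + 0.584466) / 0.972755 = 0.827039
d₂ = d₁ − σ√T = 0.827039 − 0.972755 = -0.145716
e^{−rT} = e^{−0.0387·2.877} = 0.894635
N(−d₁) = 0.204107,  N(−d₂) = 0.557927
Put price V = K·e^{−rT}·N(−d₂) − S·N(−d₁) = 37.375666 − 19.045265 = 18.330401
ρ = −K·T·e^{−rT}·N(−d₂) = -107.529792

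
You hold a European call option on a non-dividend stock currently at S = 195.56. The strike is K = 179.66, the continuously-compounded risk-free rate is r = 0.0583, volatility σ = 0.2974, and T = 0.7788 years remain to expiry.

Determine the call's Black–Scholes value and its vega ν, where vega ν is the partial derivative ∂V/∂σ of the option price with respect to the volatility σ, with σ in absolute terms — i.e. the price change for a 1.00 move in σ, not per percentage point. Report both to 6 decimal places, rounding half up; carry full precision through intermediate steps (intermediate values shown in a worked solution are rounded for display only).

price = 33.403134
ν = 56.551686

σ√T = 0.2974·√0.7788 = 0.262454
d₁ = (ln(S/K) + (r+σ²/2)T) / (σ√T) = (ln(195.56/179.66) + (0.0583+0.2974²/2)·0.7788) / 0.262454 = (0.084801 + 0.079845) / 0.262454 = 0.627333
d₂ = d₁ − σ√T = 0.627333 − 0.262454 = 0.364878
e^{−rT} = e^{−0.0583·0.7788} = 0.955611
N(d₁) = 0.734779,  N(d₂) = 0.642399
Call price V = S·N(d₁) − K·e^{−rT}·N(d₂) = 143.693465 − 110.290332 = 33.403134
φ(d₁) = (1/√(2π))·e^{−d₁²/2} = 0.327682
ν = S·φ(d₁)·√T = 56.551686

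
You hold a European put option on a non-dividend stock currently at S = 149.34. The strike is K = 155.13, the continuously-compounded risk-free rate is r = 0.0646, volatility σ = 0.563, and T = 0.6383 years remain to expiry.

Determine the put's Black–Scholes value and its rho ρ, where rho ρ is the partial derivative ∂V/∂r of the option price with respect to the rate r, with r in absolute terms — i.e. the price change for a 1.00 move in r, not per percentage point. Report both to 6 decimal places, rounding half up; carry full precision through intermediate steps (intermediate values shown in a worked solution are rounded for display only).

price = 26.294051
ρ = -55.700965

σ√T = 0.563·√0.6383 = 0.449801
d₁ = (ln(S/K) + (r+σ²/2)T) / (σ√T) = (ln(149.34/155.13) + (0.0646+0.563²/2)·0.6383) / 0.449801 = (-0.038038 + 0.142395) / 0.449801 = 0.232007
d₂ = d₁ − σ√T = 0.232007 − 0.449801 = -0.217795
e^{−rT} = e^{−0.0646·0.6383} = 0.959604
N(−d₁) = 0.408266,  N(−d₂) = 0.586205
Put price V = K·e^{−rT}·N(−d₂) − S·N(−d₁) = 87.264555 − 60.970504 = 26.294051
ρ = −K·T·e^{−rT}·N(−d₂) = -55.700965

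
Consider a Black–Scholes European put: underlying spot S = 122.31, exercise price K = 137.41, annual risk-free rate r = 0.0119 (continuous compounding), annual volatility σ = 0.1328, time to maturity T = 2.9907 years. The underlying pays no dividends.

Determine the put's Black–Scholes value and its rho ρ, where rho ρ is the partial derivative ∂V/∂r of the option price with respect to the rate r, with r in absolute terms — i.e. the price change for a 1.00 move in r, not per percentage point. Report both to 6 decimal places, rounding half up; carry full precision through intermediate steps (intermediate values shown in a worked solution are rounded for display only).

σ√T = 0.1328·√2.9907 = 0.229660
d₁ = (ln(S/K) + (r+σ²/2)T) / (σ√T) = (ln(122.31/137.41) + (0.0119+0.1328²/2)·2.9907) / 0.229660 = (-0.116410 + 0.061961) / 0.229660 = -0.237087
d₂ = d₁ − σ√T = -0.237087 − 0.229660 = -0.466746
e^{−rT} = e^{−0.0119·2.9907} = 0.965037
N(−d₁) = 0.593705,  N(−d₂) = 0.679659
Put price V = K·e^{−rT}·N(−d₂) − S·N(−d₁) = 90.126683 − 72.616097 = 17.510586
ρ = −K·T·e^{−rT}·N(−d₂) = -269.541870

price = 17.510586
ρ = -269.541870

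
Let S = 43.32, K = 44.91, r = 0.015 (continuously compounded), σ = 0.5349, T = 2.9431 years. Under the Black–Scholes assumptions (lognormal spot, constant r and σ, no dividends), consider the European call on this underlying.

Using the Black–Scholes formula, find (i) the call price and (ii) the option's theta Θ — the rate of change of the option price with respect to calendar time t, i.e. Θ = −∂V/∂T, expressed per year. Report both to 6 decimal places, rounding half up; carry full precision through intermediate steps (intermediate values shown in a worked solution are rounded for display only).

σ√T = 0.5349·√2.9431 = 0.917646
d₁ = (ln(S/K) + (r+σ²/2)T) / (σ√T) = (ln(43.32/44.91) + (0.015+0.5349²/2)·2.9431) / 0.917646 = (-0.036046 + 0.465183) / 0.917646 = 0.467650
d₂ = d₁ − σ√T = 0.467650 − 0.917646 = -0.449996
e^{−rT} = e^{−0.015·2.9431} = 0.956814
N(d₁) = 0.679983,  N(d₂) = 0.326357
Call price V = S·N(d₁) − K·e^{−rT}·N(d₂) = 29.456849 − 14.023719 = 15.433131
φ(d₁) = (1/√(2π))·e^{−d₁²/2} = 0.357619
Θ = −S·φ(d₁)·σ/(2√T) − r·K·e^{−rT}·N(d₂) = −2.415178 − 0.210356 = -2.625534

price = 15.433131
Θ = -2.625534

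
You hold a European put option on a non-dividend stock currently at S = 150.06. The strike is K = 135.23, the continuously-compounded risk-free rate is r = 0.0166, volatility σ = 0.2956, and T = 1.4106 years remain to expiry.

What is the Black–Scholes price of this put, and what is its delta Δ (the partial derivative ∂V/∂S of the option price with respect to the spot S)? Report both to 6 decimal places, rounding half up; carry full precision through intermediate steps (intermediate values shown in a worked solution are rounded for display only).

σ√T = 0.2956·√1.4106 = 0.351080
d₁ = (ln(S/K) + (r+σ²/2)T) / (σ√T) = (ln(150.06/135.23) + (0.0166+0.2956²/2)·1.4106) / 0.351080 = (0.104058 + 0.085045) / 0.351080 = 0.538631
d₂ = d₁ − σ√T = 0.538631 − 0.351080 = 0.187551
e^{−rT} = e^{−0.0166·1.4106} = 0.976856
N(−d₁) = 0.295071,  N(−d₂) = 0.425614
Put price V = K·e^{−rT}·N(−d₂) − S·N(−d₁) = 56.223752 − 44.278300 = 11.945452
Δ = −N(−d₁) = -0.295071

price = 11.945452
Δ = -0.295071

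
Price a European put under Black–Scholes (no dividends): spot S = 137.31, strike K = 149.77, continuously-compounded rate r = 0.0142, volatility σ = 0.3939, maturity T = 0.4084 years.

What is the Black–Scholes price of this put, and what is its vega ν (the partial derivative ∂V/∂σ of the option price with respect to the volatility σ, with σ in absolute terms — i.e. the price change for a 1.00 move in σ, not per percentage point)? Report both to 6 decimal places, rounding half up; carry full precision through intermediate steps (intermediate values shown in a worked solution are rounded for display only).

price = 20.862968
ν = 34.339979

σ√T = 0.3939·√0.4084 = 0.251726
d₁ = (ln(S/K) + (r+σ²/2)T) / (σ√T) = (ln(137.31/149.77) + (0.0142+0.3939²/2)·0.4084) / 0.251726 = (-0.086860 + 0.037482) / 0.251726 = -0.196154
d₂ = d₁ − σ√T = -0.196154 − 0.251726 = -0.447881
e^{−rT} = e^{−0.0142·0.4084} = 0.994218
N(−d₁) = 0.577755,  N(−d₂) = 0.672880
Put price V = K·e^{−rT}·N(−d₂) − S·N(−d₁) = 100.194555 − 79.331588 = 20.862968
φ(d₁) = (1/√(2π))·e^{−d₁²/2} = 0.391341
ν = S·φ(d₁)·√T = 34.339979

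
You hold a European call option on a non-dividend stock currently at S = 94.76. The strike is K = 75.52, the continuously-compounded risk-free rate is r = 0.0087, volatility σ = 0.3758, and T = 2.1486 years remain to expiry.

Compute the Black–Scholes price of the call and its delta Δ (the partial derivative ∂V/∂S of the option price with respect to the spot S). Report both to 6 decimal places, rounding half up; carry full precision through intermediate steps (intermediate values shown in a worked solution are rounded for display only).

σ√T = 0.3758·√2.1486 = 0.550852
d₁ = (ln(S/K) + (r+σ²/2)T) / (σ√T) = (ln(94.76/75.52) + (0.0087+0.3758²/2)·2.1486) / 0.550852 = (0.226950 + 0.170412) / 0.550852 = 0.721358
d₂ = d₁ − σ√T = 0.721358 − 0.550852 = 0.170507
e^{−rT} = e^{−0.0087·2.1486} = 0.981481
N(d₁) = 0.764655,  N(d₂) = 0.567694
Call price V = S·N(d₁) − K·e^{−rT}·N(d₂) = 72.458754 − 42.078309 = 30.380445
Δ = N(d₁) = 0.764655

price = 30.380445
Δ = 0.764655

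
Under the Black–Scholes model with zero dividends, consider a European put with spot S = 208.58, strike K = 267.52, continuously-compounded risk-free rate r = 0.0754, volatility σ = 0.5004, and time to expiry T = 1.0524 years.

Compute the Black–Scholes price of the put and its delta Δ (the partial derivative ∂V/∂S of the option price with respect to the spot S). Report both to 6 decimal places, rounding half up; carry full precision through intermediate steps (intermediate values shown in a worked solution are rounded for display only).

σ√T = 0.5004·√1.0524 = 0.513343
d₁ = (ln(S/K) + (r+σ²/2)T) / (σ√T) = (ln(208.58/267.52) + (0.0754+0.5004²/2)·1.0524) / 0.513343 = (-0.248872 + 0.211112) / 0.513343 = -0.073557
d₂ = d₁ − σ√T = -0.073557 − 0.513343 = -0.586900
e^{−rT} = e^{−0.0754·1.0524} = 0.923716
N(−d₁) = 0.529319,  N(−d₂) = 0.721365
Put price V = K·e^{−rT}·N(−d₂) − S·N(−d₁) = 178.258177 − 110.405292 = 67.852886
Δ = −N(−d₁) = -0.529319

price = 67.852886
Δ = -0.529319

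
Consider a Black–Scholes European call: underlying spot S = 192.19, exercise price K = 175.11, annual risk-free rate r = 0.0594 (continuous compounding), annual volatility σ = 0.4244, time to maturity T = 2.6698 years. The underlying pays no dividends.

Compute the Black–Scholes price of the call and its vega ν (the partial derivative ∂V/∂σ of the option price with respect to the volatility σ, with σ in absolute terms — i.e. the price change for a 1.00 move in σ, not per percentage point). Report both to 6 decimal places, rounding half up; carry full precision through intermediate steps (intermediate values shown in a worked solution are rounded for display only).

price = 70.583406
ν = 97.393607

σ√T = 0.4244·√2.6698 = 0.693449
d₁ = (ln(S/K) + (r+σ²/2)T) / (σ√T) = (ln(192.19/175.11) + (0.0594+0.4244²/2)·2.6698) / 0.693449 = (0.093070 + 0.399022) / 0.693449 = 0.709630
d₂ = d₁ − σ√T = 0.709630 − 0.693449 = 0.016180
e^{−rT} = e^{−0.0594·2.6698} = 0.853349
N(d₁) = 0.761033,  N(d₂) = 0.506455
Call price V = S·N(d₁) − K·e^{−rT}·N(d₂) = 146.262950 − 75.679545 = 70.583406
φ(d₁) = (1/√(2π))·e^{−d₁²/2} = 0.310142
ν = S·φ(d₁)·√T = 97.393607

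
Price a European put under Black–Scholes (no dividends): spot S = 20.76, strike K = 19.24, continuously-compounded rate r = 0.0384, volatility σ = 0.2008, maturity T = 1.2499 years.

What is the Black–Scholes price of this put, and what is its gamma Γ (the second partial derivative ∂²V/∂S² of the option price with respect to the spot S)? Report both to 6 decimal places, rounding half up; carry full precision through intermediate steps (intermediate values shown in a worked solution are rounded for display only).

σ√T = 0.2008·√1.2499 = 0.224492
d₁ = (ln(S/K) + (r+σ²/2)T) / (σ√T) = (ln(20.76/19.24) + (0.0384+0.2008²/2)·1.2499) / 0.224492 = (0.076037 + 0.073195) / 0.224492 = 0.664750
d₂ = d₁ − σ√T = 0.664750 − 0.224492 = 0.440257
e^{−rT} = e^{−0.0384·1.2499} = 0.953137
N(−d₁) = 0.253105,  N(−d₂) = 0.329875
Put price V = K·e^{−rT}·N(−d₂) − S·N(−d₁) = 6.049374 − 5.254466 = 0.794908
φ(d₁) = (1/√(2π))·e^{−d₁²/2} = 0.319856
Γ = φ(d₁) / (S·σ·√T) = 0.068632

price = 0.794908
Γ = 0.068632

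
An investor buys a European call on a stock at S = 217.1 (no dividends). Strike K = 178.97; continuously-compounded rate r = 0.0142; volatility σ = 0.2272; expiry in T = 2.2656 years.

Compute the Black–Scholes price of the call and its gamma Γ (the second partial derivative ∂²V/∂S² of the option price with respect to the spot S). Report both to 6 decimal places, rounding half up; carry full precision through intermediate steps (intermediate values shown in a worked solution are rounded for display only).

σ√T = 0.2272·√2.2656 = 0.341979
d₁ = (ln(S/K) + (r+σ²/2)T) / (σ√T) = (ln(217.1/178.97) + (0.0142+0.2272²/2)·2.2656) / 0.341979 = (0.193140 + 0.090646) / 0.341979 = 0.829835
d₂ = d₁ − σ√T = 0.829835 − 0.341979 = 0.487855
e^{−rT} = e^{−0.0142·2.2656} = 0.968340
N(d₁) = 0.796684,  N(d₂) = 0.687174
Call price V = S·N(d₁) − K·e^{−rT}·N(d₂) = 172.960067 − 119.089899 = 53.870168
φ(d₁) = (1/√(2π))·e^{−d₁²/2} = 0.282733
Γ = φ(d₁) / (S·σ·√T) = 0.003808

price = 53.870168
Γ = 0.003808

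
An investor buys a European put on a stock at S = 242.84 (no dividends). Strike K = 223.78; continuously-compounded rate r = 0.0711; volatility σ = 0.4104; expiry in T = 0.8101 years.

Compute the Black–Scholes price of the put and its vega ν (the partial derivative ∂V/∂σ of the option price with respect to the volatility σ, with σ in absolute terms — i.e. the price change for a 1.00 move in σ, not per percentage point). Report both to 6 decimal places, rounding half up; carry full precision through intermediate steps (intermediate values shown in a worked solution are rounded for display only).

σ√T = 0.4104·√0.8101 = 0.369383
d₁ = (ln(S/K) + (r+σ²/2)T) / (σ√T) = (ln(242.84/223.78) + (0.0711+0.4104²/2)·0.8101) / 0.369383 = (0.081739 + 0.125820) / 0.369383 = 0.561908
d₂ = d₁ − σ√T = 0.561908 − 0.369383 = 0.192526
e^{−rT} = e^{−0.0711·0.8101} = 0.944029
N(−d₁) = 0.287089,  N(−d₂) = 0.423665
Put price V = K·e^{−rT}·N(−d₂) − S·N(−d₁) = 89.501348 − 69.716744 = 19.784604
φ(d₁) = (1/√(2π))·e^{−d₁²/2} = 0.340681
ν = S·φ(d₁)·√T = 74.462447

price = 19.784604
ν = 74.462447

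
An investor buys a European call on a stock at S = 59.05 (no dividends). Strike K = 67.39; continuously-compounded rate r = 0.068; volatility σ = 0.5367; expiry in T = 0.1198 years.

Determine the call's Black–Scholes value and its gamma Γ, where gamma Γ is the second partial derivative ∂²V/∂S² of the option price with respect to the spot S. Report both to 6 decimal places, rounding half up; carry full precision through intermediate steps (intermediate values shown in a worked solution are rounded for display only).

σ√T = 0.5367·√0.1198 = 0.185763
d₁ = (ln(S/K) + (r+σ²/2)T) / (σ√T) = (ln(59.05/67.39) + (0.068+0.5367²/2)·0.1198) / 0.185763 = (-0.132112 + 0.025400) / 0.185763 = -0.574450
d₂ = d₁ − σ√T = -0.574450 − 0.185763 = -0.760213
e^{−rT} = e^{−0.068·0.1198} = 0.991887
N(d₁) = 0.282832,  N(d₂) = 0.223564
Call price V = S·N(d₁) − K·e^{−rT}·N(d₂) = 16.701216 − 14.943719 = 1.757498
φ(d₁) = (1/√(2π))·e^{−d₁²/2} = 0.338262
Γ = φ(d₁) / (S·σ·√T) = 0.030837

price = 1.757498
Γ = 0.030837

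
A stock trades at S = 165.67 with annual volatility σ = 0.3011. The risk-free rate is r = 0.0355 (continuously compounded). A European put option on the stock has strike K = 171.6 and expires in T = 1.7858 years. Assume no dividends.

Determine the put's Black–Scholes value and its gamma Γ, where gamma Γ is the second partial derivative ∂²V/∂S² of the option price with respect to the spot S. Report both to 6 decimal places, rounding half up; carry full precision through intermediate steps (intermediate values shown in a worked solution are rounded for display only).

σ√T = 0.3011·√1.7858 = 0.402371
d₁ = (ln(S/K) + (r+σ²/2)T) / (σ√T) = (ln(165.67/171.6) + (0.0355+0.3011²/2)·1.7858) / 0.402371 = (-0.035168 + 0.144347) / 0.402371 = 0.271339
d₂ = d₁ − σ√T = 0.271339 − 0.402371 = -0.131033
e^{−rT} = e^{−0.0355·1.7858} = 0.938572
N(−d₁) = 0.393065,  N(−d₂) = 0.552125
Put price V = K·e^{−rT}·N(−d₂) − S·N(−d₁) = 88.924704 − 65.119121 = 23.805584
φ(d₁) = (1/√(2π))·e^{−d₁²/2} = 0.384523
Γ = φ(d₁) / (S·σ·√T) = 0.005768

price = 23.805584
Γ = 0.005768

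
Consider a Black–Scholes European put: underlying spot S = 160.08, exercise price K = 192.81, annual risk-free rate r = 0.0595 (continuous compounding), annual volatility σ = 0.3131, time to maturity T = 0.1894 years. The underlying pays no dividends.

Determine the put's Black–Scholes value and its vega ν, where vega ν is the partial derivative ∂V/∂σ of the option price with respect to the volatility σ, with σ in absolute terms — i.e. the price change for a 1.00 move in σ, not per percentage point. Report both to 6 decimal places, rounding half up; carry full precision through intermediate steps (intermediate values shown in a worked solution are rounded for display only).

σ√T = 0.3131·√0.1894 = 0.136261
d₁ = (ln(S/K) + (r+σ²/2)T) / (σ√T) = (ln(160.08/192.81) + (0.0595+0.3131²/2)·0.1894) / 0.136261 = (-0.186032 + 0.020553) / 0.136261 = -1.214420
d₂ = d₁ − σ√T = -1.214420 − 0.136261 = -1.350682
e^{−rT} = e^{−0.0595·0.1894} = 0.988794
N(−d₁) = 0.887706,  N(−d₂) = 0.911601
Put price V = K·e^{−rT}·N(−d₂) − S·N(−d₁) = 173.796202 − 142.104029 = 31.692173
φ(d₁) = (1/√(2π))·e^{−d₁²/2} = 0.190835
ν = S·φ(d₁)·√T = 13.294893

price = 31.692173
ν = 13.294893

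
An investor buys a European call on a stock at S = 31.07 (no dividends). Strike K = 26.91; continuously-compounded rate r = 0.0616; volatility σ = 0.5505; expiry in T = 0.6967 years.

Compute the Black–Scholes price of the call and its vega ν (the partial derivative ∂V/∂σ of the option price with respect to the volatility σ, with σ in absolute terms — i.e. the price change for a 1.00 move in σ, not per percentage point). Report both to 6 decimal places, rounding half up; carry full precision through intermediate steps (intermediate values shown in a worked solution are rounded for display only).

price = 8.221928
ν = 8.451712

σ√T = 0.5505·√0.6967 = 0.459494
d₁ = (ln(S/K) + (r+σ²/2)T) / (σ√T) = (ln(31.07/26.91) + (0.0616+0.5505²/2)·0.6967) / 0.459494 = (0.143745 + 0.148484) / 0.459494 = 0.635980
d₂ = d₁ − σ√T = 0.635980 − 0.459494 = 0.176485
e^{−rT} = e^{−0.0616·0.6967} = 0.957991
N(d₁) = 0.737605,  N(d₂) = 0.570044
Call price V = S·N(d₁) − K·e^{−rT}·N(d₂) = 22.917391 − 14.695463 = 8.221928
φ(d₁) = (1/√(2π))·e^{−d₁²/2} = 0.325897
ν = S·φ(d₁)·√T = 8.451712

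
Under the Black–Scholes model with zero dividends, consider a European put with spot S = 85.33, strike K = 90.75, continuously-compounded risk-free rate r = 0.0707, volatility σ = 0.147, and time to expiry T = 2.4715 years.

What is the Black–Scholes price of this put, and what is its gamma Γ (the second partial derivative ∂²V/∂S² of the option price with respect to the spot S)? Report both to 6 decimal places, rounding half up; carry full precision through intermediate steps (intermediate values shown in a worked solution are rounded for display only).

σ√T = 0.147·√2.4715 = 0.231099
d₁ = (ln(S/K) + (r+σ²/2)T) / (σ√T) = (ln(85.33/90.75) + (0.0707+0.147²/2)·2.4715) / 0.231099 = (-0.061582 + 0.201438) / 0.231099 = 0.605178
d₂ = d₁ − σ√T = 0.605178 − 0.231099 = 0.374080
e^{−rT} = e^{−0.0707·2.4715} = 0.839679
N(−d₁) = 0.272530,  N(−d₂) = 0.354173
Put price V = K·e^{−rT}·N(−d₂) − S·N(−d₁) = 26.988270 − 23.255004 = 3.733265
φ(d₁) = (1/√(2π))·e^{−d₁²/2} = 0.332186
Γ = φ(d₁) / (S·σ·√T) = 0.016845

price = 3.733265
Γ = 0.016845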